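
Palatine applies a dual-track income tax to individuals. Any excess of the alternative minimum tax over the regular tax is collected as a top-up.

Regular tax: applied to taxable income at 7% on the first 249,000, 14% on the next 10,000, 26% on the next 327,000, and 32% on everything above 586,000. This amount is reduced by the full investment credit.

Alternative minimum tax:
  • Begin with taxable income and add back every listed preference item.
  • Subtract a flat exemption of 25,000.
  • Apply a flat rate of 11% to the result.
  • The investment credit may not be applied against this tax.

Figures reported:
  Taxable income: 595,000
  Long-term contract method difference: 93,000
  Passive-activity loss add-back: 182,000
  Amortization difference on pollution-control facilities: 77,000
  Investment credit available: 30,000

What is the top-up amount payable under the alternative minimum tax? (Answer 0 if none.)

Alternative minimum tax:
  Adjusted income: 595,000 + 93,000 + 182,000 + 77,000 = 947,000
  Less exemption 25,000 → base 922,000
  922,000 × 11% = 101,420

Regular tax:
  249,000 × 7% = 17,430
  10,000 × 14% = 1,400
  327,000 × 26% = 85,020
  9,000 × 32% = 2,880
  → 106,730
  Less investment credit 30,000 → 76,730

Excess of alternative minimum tax over regular tax: 101,420 − 76,730 = 24,690.

24,690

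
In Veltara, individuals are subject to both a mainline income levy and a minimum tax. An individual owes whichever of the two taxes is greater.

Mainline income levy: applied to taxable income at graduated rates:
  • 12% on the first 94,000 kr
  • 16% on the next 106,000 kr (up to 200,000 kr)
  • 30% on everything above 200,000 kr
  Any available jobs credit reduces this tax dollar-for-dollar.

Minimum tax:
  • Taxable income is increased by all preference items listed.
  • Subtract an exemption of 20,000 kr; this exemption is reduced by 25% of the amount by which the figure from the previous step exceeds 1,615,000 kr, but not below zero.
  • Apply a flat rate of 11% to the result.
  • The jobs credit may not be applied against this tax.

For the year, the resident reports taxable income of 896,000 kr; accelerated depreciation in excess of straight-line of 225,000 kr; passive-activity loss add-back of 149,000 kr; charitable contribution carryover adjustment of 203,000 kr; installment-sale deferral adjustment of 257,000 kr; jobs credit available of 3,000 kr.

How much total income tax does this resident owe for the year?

Mainline income levy:
  94,000 kr × 12% = 11,280 kr
  106,000 kr × 16% = 16,960 kr
  696,000 kr × 30% = 208,800 kr
  → 237,040 kr
  Less jobs credit 3,000 kr → 234,040 kr

Minimum tax:
  Adjusted income: 896,000 kr + 225,000 kr + 149,000 kr + 203,000 kr + 257,000 kr = 1,730,000 kr
  Exemption: 25% × (1,730,000 kr − 1,615,000 kr) = 28,750 kr ≥ 20,000 kr, so the exemption is fully phased out
  Base: 1,730,000 kr − 0 kr = 1,730,000 kr
  1,730,000 kr × 11% = 190,300 kr

234,040 kr > 190,300 kr, so the mainline income levy governs.

234,040 kr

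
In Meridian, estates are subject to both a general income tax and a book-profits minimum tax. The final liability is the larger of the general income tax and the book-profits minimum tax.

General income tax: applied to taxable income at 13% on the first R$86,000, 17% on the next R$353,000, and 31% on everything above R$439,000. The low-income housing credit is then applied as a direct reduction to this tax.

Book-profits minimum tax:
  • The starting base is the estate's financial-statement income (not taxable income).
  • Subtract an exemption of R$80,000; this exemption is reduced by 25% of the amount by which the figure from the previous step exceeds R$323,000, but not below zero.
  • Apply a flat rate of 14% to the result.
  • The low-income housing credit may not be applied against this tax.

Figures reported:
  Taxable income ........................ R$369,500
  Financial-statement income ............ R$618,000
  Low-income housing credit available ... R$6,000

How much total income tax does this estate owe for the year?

R$85,645

Book-profits minimum tax:
  Base (financial-statement income): R$618,000
  Exemption: R$80,000 − 25% × (R$618,000 − R$323,000) = R$80,000 − R$73,750 = R$6,250
  Base: R$618,000 − R$6,250 = R$611,750
  R$611,750 × 14% = R$85,645

General income tax:
  R$86,000 × 13% = R$11,180
  R$283,500 × 17% = R$48,195
  → R$59,375
  Less low-income housing credit R$6,000 → R$53,375

R$85,645 > R$53,375, so the book-profits minimum tax is the binding amount.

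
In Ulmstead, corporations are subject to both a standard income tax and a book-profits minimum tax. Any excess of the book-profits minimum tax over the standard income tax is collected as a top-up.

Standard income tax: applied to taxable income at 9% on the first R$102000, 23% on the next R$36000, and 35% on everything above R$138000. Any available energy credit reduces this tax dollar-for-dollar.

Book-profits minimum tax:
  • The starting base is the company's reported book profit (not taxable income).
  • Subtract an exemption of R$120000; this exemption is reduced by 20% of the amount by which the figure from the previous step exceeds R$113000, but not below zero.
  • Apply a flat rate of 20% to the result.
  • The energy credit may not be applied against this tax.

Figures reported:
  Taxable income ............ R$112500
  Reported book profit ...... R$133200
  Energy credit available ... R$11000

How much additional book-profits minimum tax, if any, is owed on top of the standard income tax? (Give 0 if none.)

Standard income tax:
  R$102000 × 9% = R$9180
  R$10500 × 23% = R$2415
  → R$11595
  Less energy credit R$11000 → R$595

Book-profits minimum tax:
  Base (reported book profit): R$133200
  Exemption: R$120000 − 20% × (R$133200 − R$113000) = R$120000 − R$4040 = R$115960
  Base: R$133200 − R$115960 = R$17240
  R$17240 × 20% = R$3448

Excess of book-profits minimum tax over standard income tax: R$3448 − R$595 = R$2853.

R$2853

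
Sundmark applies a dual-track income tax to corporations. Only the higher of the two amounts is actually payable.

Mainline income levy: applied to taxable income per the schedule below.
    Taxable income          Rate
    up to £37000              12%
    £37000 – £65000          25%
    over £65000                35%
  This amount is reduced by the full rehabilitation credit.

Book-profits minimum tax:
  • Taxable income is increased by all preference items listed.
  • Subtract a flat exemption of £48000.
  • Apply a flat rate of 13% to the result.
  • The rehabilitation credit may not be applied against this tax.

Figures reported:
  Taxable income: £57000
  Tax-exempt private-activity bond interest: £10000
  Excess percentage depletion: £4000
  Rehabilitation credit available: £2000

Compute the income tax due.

Book-profits minimum tax:
  Adjusted income: £57000 + £10000 + £4000 = £71000
  Less exemption £48000 → base £23000
  £23000 × 13% = £2990

Mainline income levy:
  £37000 × 12% = £4440
  £20000 × 25% = £5000
  → £9440
  Less rehabilitation credit £2000 → £7440

£7440 > £2990, so the mainline income levy governs.

£7440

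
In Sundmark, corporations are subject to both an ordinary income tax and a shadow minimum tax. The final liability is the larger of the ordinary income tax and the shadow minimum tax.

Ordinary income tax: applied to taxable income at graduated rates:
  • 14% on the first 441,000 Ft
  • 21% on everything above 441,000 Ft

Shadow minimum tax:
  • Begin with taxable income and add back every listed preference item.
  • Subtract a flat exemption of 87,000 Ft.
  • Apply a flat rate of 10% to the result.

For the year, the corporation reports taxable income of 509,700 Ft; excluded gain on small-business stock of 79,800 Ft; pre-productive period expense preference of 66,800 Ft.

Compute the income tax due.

76,167 Ft

Shadow minimum tax:
  Adjusted income: 509,700 Ft + 79,800 Ft + 66,800 Ft = 656,300 Ft
  Less exemption 87,000 Ft → base 569,300 Ft
  569,300 Ft × 10% = 56,930 Ft

Ordinary income tax:
  441,000 Ft × 14% = 61,740 Ft
  68,700 Ft × 21% = 14,427 Ft
  → 76,167 Ft

76,167 Ft > 56,930 Ft, so the ordinary income tax governs.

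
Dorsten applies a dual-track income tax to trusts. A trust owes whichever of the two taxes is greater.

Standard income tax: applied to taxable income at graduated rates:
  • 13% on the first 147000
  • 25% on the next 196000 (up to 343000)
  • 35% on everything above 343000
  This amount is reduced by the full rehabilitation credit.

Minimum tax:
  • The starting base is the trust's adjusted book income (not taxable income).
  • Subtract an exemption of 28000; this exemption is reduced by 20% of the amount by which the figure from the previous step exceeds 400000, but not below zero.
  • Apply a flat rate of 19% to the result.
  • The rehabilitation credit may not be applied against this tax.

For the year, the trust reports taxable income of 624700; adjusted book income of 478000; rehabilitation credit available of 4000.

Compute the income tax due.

162705

Standard income tax:
  147000 × 13% = 19110
  196000 × 25% = 49000
  281700 × 35% = 98595
  → 166705
  Less rehabilitation credit 4000 → 162705

Minimum tax:
  Base (adjusted book income): 478000
  Exemption: 28000 − 20% × (478000 − 400000) = 28000 − 15600 = 12400
  Base: 478000 − 12400 = 465600
  465600 × 19% = 88464

162705 > 88464, so the standard income tax governs.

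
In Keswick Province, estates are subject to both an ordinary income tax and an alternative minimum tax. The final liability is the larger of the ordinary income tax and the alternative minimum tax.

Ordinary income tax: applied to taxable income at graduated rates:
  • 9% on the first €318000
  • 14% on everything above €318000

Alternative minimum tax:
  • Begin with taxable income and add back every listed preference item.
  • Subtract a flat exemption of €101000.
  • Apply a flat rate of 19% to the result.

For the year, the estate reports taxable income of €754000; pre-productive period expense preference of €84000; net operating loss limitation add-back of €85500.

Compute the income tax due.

Ordinary income tax:
  €318000 × 9% = €28620
  €436000 × 14% = €61040
  → €89660

Alternative minimum tax:
  Adjusted income: €754000 + €84000 + €85500 = €923500
  Less exemption €101000 → base €822500
  €822500 × 19% = €156275

€156275 > €89660, so the alternative minimum tax is the binding amount.

€156275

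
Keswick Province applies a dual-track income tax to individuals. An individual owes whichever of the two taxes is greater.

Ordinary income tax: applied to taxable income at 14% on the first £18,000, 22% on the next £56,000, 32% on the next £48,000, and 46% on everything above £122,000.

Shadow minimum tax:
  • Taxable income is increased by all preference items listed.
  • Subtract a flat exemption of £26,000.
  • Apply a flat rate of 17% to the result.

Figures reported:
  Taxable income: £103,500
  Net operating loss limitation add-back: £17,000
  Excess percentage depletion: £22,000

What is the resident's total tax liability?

£24,280

Shadow minimum tax:
  Adjusted income: £103,500 + £17,000 + £22,000 = £142,500
  Less exemption £26,000 → base £116,500
  £116,500 × 17% = £19,805

Ordinary income tax:
  £18,000 × 14% = £2,520
  £56,000 × 22% = £12,320
  £29,500 × 32% = £9,440
  → £24,280

£24,280 > £19,805, so the ordinary income tax governs.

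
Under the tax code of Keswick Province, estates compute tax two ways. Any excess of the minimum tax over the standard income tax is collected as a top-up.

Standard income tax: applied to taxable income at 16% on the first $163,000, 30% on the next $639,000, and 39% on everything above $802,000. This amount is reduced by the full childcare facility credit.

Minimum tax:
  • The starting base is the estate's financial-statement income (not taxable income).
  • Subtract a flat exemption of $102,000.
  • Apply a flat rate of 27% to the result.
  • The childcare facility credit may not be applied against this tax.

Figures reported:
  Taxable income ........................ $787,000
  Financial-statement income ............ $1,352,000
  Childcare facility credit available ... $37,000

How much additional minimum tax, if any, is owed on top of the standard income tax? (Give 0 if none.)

$161,220

Standard income tax:
  $163,000 × 16% = $26,080
  $624,000 × 30% = $187,200
  → $213,280
  Less childcare facility credit $37,000 → $176,280

Minimum tax:
  Base (financial-statement income): $1,352,000
  Less exemption $102,000 → base $1,250,000
  $1,250,000 × 27% = $337,500

Excess of minimum tax over standard income tax: $337,500 − $176,280 = $161,220.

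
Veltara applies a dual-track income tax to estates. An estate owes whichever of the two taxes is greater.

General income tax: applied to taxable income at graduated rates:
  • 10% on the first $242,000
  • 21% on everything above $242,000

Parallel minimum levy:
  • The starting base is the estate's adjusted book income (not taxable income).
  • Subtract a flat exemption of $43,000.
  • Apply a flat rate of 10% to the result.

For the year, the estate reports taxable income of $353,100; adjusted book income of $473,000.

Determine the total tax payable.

$47,531

Parallel minimum levy:
  Base (adjusted book income): $473,000
  Less exemption $43,000 → base $430,000
  $430,000 × 10% = $43,000

General income tax:
  $242,000 × 10% = $24,200
  $111,100 × 21% = $23,331
  → $47,531

$47,531 > $43,000, so the general income tax governs.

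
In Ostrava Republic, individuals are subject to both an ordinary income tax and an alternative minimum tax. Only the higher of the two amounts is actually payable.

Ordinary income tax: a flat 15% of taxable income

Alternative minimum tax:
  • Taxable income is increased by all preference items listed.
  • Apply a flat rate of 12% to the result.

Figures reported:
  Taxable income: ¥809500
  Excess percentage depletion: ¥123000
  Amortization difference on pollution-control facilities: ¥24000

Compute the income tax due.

¥121425

Ordinary income tax:
  ¥809500 × 15% = ¥121425

Alternative minimum tax:
  Adjusted income: ¥809500 + ¥123000 + ¥24000 = ¥956500
  ¥956500 × 12% = ¥114780

¥121425 > ¥114780, so the ordinary income tax governs.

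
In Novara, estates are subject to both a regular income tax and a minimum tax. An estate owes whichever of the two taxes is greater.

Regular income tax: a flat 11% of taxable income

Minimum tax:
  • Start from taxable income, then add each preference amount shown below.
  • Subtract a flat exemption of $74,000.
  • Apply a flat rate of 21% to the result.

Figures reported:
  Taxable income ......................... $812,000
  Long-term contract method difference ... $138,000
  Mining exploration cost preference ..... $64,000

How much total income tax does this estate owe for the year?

$197,400

Regular income tax:
  $812,000 × 11% = $89,320

Minimum tax:
  Adjusted income: $812,000 + $138,000 + $64,000 = $1,014,000
  Less exemption $74,000 → base $940,000
  $940,000 × 21% = $197,400

$197,400 > $89,320, so the minimum tax is the binding amount.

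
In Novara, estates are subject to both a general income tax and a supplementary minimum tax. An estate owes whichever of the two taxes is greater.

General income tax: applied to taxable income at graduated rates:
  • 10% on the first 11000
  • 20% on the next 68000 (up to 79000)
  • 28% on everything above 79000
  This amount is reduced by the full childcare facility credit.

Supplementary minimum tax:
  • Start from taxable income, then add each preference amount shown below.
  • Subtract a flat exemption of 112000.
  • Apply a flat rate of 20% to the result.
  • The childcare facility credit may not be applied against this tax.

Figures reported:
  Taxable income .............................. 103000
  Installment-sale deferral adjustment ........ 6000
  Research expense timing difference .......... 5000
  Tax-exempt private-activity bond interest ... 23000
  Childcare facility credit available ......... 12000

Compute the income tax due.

9420

Supplementary minimum tax:
  Adjusted income: 103000 + 6000 + 5000 + 23000 = 137000
  Less exemption 112000 → base 25000
  25000 × 20% = 5000

General income tax:
  11000 × 10% = 1100
  68000 × 20% = 13600
  24000 × 28% = 6720
  → 21420
  Less childcare facility credit 12000 → 9420

9420 > 5000, so the general income tax governs.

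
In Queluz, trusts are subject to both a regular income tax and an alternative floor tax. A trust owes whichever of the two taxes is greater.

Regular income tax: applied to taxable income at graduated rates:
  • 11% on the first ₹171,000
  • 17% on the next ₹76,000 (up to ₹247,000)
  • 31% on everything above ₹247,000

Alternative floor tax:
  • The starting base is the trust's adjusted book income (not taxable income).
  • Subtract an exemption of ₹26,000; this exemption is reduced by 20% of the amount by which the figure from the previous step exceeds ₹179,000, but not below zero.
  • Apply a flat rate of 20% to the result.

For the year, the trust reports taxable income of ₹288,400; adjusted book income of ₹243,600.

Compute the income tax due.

₹46,104

Alternative floor tax:
  Base (adjusted book income): ₹243,600
  Exemption: ₹26,000 − 20% × (₹243,600 − ₹179,000) = ₹26,000 − ₹12,920 = ₹13,080
  Base: ₹243,600 − ₹13,080 = ₹230,520
  ₹230,520 × 20% = ₹46,104

Regular income tax:
  ₹171,000 × 11% = ₹18,810
  ₹76,000 × 17% = ₹12,920
  ₹41,400 × 31% = ₹12,834
  → ₹44,564

₹46,104 > ₹44,564, so the alternative floor tax is the binding amount.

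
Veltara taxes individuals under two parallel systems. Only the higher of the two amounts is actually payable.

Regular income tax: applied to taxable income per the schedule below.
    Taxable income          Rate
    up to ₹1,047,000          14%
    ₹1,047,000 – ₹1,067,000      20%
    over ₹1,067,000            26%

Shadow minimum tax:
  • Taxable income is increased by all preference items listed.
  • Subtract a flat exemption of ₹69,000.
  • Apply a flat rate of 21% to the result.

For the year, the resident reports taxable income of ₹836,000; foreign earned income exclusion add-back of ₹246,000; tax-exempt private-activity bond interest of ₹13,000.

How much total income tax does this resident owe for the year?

Shadow minimum tax:
  Adjusted income: ₹836,000 + ₹246,000 + ₹13,000 = ₹1,095,000
  Less exemption ₹69,000 → base ₹1,026,000
  ₹1,026,000 × 21% = ₹215,460

Regular income tax:
  ₹836,000 × 14% = ₹117,040

₹215,460 > ₹117,040, so the shadow minimum tax is the binding amount.

₹215,460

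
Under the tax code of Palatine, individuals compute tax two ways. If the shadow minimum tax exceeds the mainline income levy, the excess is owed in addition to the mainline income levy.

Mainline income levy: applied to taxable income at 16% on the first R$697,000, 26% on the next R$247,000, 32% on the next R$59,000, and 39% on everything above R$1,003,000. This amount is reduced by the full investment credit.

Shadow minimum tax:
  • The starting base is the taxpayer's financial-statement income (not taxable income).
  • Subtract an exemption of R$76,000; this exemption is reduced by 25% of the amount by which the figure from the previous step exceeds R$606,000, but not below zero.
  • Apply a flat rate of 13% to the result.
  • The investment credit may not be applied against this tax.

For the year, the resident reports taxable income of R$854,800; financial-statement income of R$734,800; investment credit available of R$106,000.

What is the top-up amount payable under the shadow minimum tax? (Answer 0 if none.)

R$43,282

Mainline income levy:
  R$697,000 × 16% = R$111,520
  R$157,800 × 26% = R$41,028
  → R$152,548
  Less investment credit R$106,000 → R$46,548

Shadow minimum tax:
  Base (financial-statement income): R$734,800
  Exemption: R$76,000 − 25% × (R$734,800 − R$606,000) = R$76,000 − R$32,200 = R$43,800
  Base: R$734,800 − R$43,800 = R$691,000
  R$691,000 × 13% = R$89,830

Excess of shadow minimum tax over mainline income levy: R$89,830 − R$46,548 = R$43,282.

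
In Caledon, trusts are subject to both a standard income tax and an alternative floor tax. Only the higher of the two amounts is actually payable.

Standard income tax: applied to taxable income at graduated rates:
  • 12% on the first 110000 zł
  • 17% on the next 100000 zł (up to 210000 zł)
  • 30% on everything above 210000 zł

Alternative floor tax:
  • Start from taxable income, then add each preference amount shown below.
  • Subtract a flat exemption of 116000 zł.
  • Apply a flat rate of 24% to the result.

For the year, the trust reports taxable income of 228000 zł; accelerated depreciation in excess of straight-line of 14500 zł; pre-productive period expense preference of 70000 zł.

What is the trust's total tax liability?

Alternative floor tax:
  Adjusted income: 228000 zł + 14500 zł + 70000 zł = 312500 zł
  Less exemption 116000 zł → base 196500 zł
  196500 zł × 24% = 47160 zł

Standard income tax:
  110000 zł × 12% = 13200 zł
  100000 zł × 17% = 17000 zł
  18000 zł × 30% = 5400 zł
  → 35600 zł

47160 zł > 35600 zł, so the alternative floor tax is the binding amount.

47160 zł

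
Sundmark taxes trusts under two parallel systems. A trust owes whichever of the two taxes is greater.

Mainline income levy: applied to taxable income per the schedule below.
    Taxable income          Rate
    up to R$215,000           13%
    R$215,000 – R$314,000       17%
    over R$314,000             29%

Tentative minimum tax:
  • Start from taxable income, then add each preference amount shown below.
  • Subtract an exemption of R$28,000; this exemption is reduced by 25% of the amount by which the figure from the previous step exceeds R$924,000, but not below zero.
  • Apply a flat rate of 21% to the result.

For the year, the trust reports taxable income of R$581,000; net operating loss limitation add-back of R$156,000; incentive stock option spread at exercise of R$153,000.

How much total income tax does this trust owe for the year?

R$181,020

Tentative minimum tax:
  Adjusted income: R$581,000 + R$156,000 + R$153,000 = R$890,000
  Exemption: R$890,000 ≤ R$924,000, so full R$28,000 applies
  Base: R$890,000 − R$28,000 = R$862,000
  R$862,000 × 21% = R$181,020

Mainline income levy:
  R$215,000 × 13% = R$27,950
  R$99,000 × 17% = R$16,830
  R$267,000 × 29% = R$77,430
  → R$122,210

R$181,020 > R$122,210, so the tentative minimum tax is the binding amount.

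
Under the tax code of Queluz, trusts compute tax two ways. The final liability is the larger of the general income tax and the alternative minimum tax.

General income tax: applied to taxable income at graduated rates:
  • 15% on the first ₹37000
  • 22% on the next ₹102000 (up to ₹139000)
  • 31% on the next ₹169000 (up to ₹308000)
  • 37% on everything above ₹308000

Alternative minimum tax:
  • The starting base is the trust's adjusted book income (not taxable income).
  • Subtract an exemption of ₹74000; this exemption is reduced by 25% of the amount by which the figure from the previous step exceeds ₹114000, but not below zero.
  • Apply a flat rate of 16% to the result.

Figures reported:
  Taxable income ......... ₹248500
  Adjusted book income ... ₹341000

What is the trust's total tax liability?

₹61935

Alternative minimum tax:
  Base (adjusted book income): ₹341000
  Exemption: ₹74000 − 25% × (₹341000 − ₹114000) = ₹74000 − ₹56750 = ₹17250
  Base: ₹341000 − ₹17250 = ₹323750
  ₹323750 × 16% = ₹51800

General income tax:
  ₹37000 × 15% = ₹5550
  ₹102000 × 22% = ₹22440
  ₹109500 × 31% = ₹33945
  → ₹61935

₹61935 > ₹51800, so the general income tax governs.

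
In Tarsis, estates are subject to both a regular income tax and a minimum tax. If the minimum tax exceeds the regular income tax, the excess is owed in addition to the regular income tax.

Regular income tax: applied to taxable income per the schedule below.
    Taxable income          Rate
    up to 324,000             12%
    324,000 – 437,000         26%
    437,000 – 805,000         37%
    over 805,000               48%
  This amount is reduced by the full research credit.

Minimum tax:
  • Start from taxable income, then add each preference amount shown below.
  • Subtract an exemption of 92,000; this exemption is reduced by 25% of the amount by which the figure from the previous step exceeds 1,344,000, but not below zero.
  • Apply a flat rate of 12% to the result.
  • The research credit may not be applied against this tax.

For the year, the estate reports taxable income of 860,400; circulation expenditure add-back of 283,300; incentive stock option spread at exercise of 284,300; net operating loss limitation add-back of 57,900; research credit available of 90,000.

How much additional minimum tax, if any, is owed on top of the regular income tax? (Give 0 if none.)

Regular income tax:
  324,000 × 12% = 38,880
  113,000 × 26% = 29,380
  368,000 × 37% = 136,160
  55,400 × 48% = 26,592
  → 231,012
  Less research credit 90,000 → 141,012

Minimum tax:
  Adjusted income: 860,400 + 283,300 + 284,300 + 57,900 = 1,485,900
  Exemption: 92,000 − 25% × (1,485,900 − 1,344,000) = 92,000 − 35,475 = 56,525
  Base: 1,485,900 − 56,525 = 1,429,375
  1,429,375 × 12% = 171,525

Excess of minimum tax over regular income tax: 171,525 − 141,012 = 30,513.

30,513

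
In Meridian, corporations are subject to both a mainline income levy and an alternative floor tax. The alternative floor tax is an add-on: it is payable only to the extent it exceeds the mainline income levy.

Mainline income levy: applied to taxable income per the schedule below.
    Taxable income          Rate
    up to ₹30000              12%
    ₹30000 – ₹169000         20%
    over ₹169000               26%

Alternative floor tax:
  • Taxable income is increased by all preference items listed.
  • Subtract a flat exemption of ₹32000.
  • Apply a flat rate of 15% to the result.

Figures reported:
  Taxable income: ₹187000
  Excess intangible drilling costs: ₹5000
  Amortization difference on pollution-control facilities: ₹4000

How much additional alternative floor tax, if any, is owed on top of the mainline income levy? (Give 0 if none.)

₹0

Mainline income levy:
  ₹30000 × 12% = ₹3600
  ₹139000 × 20% = ₹27800
  ₹18000 × 26% = ₹4680
  → ₹36080

Alternative floor tax:
  Adjusted income: ₹187000 + ₹5000 + ₹4000 = ₹196000
  Less exemption ₹32000 → base ₹164000
  ₹164000 × 15% = ₹24600

₹24600 ≤ ₹36080, so no add-on is due.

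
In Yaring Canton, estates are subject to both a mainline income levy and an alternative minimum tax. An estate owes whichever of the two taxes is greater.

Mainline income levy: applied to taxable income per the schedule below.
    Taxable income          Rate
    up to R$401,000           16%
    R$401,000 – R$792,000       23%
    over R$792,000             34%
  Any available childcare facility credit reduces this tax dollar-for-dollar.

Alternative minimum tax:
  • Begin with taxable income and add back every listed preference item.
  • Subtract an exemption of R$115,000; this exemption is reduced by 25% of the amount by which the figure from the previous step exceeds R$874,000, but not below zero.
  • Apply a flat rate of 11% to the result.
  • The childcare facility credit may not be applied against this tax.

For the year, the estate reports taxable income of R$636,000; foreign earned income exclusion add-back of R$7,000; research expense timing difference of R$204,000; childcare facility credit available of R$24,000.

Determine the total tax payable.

Mainline income levy:
  R$401,000 × 16% = R$64,160
  R$235,000 × 23% = R$54,050
  → R$118,210
  Less childcare facility credit R$24,000 → R$94,210

Alternative minimum tax:
  Adjusted income: R$636,000 + R$7,000 + R$204,000 = R$847,000
  Exemption: R$847,000 ≤ R$874,000, so full R$115,000 applies
  Base: R$847,000 − R$115,000 = R$732,000
  R$732,000 × 11% = R$80,520

R$94,210 > R$80,520, so the mainline income levy governs.

R$94,210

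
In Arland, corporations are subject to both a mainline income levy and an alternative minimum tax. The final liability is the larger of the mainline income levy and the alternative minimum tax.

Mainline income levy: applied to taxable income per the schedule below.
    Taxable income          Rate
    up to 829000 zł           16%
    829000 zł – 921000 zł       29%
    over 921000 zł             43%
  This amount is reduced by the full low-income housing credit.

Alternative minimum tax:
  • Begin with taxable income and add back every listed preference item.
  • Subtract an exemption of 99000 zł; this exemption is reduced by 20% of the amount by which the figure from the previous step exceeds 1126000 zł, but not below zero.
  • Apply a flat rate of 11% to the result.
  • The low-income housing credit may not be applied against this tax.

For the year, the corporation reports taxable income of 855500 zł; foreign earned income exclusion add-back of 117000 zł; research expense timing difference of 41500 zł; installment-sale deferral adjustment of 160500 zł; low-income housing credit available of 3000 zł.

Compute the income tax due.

Alternative minimum tax:
  Adjusted income: 855500 zł + 117000 zł + 41500 zł + 160500 zł = 1174500 zł
  Exemption: 99000 zł − 20% × (1174500 zł − 1126000 zł) = 99000 zł − 9700 zł = 89300 zł
  Base: 1174500 zł − 89300 zł = 1085200 zł
  1085200 zł × 11% = 119372 zł

Mainline income levy:
  829000 zł × 16% = 132640 zł
  26500 zł × 29% = 7685 zł
  → 140325 zł
  Less low-income housing credit 3000 zł → 137325 zł

137325 zł > 119372 zł, so the mainline income levy governs.

137325 zł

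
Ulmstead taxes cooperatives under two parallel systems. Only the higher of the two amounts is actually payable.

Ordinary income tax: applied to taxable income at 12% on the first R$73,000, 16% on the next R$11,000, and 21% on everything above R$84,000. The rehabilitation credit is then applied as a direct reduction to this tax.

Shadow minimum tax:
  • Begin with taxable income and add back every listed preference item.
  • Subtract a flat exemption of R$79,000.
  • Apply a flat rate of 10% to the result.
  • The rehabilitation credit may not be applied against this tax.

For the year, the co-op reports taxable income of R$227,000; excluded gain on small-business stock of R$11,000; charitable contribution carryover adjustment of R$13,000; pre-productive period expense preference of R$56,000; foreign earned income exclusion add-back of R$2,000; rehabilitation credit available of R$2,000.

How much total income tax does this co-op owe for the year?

Shadow minimum tax:
  Adjusted income: R$227,000 + R$11,000 + R$13,000 + R$56,000 + R$2,000 = R$309,000
  Less exemption R$79,000 → base R$230,000
  R$230,000 × 10% = R$23,000

Ordinary income tax:
  R$73,000 × 12% = R$8,760
  R$11,000 × 16% = R$1,760
  R$143,000 × 21% = R$30,030
  → R$40,550
  Less rehabilitation credit R$2,000 → R$38,550

R$38,550 > R$23,000, so the ordinary income tax governs.

R$38,550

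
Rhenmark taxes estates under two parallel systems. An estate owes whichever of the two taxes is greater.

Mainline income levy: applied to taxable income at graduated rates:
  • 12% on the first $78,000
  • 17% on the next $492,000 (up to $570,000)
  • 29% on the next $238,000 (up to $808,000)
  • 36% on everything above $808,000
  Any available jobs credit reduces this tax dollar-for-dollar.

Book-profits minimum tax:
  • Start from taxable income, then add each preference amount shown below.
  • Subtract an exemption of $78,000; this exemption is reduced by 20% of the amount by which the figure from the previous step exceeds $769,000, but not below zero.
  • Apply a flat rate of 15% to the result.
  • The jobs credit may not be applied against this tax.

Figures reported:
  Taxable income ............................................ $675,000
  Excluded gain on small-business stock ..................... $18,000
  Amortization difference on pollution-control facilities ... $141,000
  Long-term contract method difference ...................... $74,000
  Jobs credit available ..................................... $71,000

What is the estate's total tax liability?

Book-profits minimum tax:
  Adjusted income: $675,000 + $18,000 + $141,000 + $74,000 = $908,000
  Exemption: $78,000 − 20% × ($908,000 − $769,000) = $78,000 − $27,800 = $50,200
  Base: $908,000 − $50,200 = $857,800
  $857,800 × 15% = $128,670

Mainline income levy:
  $78,000 × 12% = $9,360
  $492,000 × 17% = $83,640
  $105,000 × 29% = $30,450
  → $123,450
  Less jobs credit $71,000 → $52,450

$128,670 > $52,450, so the book-profits minimum tax is the binding amount.

$128,670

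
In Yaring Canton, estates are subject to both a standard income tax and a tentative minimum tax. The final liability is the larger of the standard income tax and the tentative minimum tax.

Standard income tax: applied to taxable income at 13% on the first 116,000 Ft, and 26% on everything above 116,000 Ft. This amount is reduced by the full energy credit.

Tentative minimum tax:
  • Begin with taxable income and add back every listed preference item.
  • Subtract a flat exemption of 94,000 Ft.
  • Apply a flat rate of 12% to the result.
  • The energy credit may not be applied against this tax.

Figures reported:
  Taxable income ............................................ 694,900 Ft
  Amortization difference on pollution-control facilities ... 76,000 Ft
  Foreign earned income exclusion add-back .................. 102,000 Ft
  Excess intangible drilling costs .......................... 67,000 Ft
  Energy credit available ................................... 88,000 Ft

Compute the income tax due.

Standard income tax:
  116,000 Ft × 13% = 15,080 Ft
  578,900 Ft × 26% = 150,514 Ft
  → 165,594 Ft
  Less energy credit 88,000 Ft → 77,594 Ft

Tentative minimum tax:
  Adjusted income: 694,900 Ft + 76,000 Ft + 102,000 Ft + 67,000 Ft = 939,900 Ft
  Less exemption 94,000 Ft → base 845,900 Ft
  845,900 Ft × 12% = 101,508 Ft

101,508 Ft > 77,594 Ft, so the tentative minimum tax is the binding amount.

101,508 Ft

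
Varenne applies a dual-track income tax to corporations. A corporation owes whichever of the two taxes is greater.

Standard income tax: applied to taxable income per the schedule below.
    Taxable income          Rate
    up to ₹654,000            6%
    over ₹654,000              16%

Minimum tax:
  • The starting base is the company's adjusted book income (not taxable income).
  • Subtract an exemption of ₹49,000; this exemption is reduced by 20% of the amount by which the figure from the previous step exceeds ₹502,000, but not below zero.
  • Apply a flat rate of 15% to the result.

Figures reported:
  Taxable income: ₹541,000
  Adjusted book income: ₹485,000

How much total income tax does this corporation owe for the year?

₹65,400

Standard income tax:
  ₹541,000 × 6% = ₹32,460

Minimum tax:
  Base (adjusted book income): ₹485,000
  Exemption: ₹485,000 ≤ ₹502,000, so full ₹49,000 applies
  Base: ₹485,000 − ₹49,000 = ₹436,000
  ₹436,000 × 15% = ₹65,400

₹65,400 > ₹32,460, so the minimum tax is the binding amount.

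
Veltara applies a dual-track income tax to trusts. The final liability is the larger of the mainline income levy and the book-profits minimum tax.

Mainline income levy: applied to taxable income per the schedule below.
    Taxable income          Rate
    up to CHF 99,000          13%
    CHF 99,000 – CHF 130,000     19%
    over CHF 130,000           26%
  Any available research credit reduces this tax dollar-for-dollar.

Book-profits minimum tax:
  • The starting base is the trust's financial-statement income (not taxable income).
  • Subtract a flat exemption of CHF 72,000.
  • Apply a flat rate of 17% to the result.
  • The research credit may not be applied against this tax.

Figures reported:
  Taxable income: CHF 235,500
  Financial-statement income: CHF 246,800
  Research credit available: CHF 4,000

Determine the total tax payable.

Book-profits minimum tax:
  Base (financial-statement income): CHF 246,800
  Less exemption CHF 72,000 → base CHF 174,800
  CHF 174,800 × 17% = CHF 29,716

Mainline income levy:
  CHF 99,000 × 13% = CHF 12,870
  CHF 31,000 × 19% = CHF 5,890
  CHF 105,500 × 26% = CHF 27,430
  → CHF 46,190
  Less research credit CHF 4,000 → CHF 42,190

CHF 42,190 > CHF 29,716, so the mainline income levy governs.

CHF 42,190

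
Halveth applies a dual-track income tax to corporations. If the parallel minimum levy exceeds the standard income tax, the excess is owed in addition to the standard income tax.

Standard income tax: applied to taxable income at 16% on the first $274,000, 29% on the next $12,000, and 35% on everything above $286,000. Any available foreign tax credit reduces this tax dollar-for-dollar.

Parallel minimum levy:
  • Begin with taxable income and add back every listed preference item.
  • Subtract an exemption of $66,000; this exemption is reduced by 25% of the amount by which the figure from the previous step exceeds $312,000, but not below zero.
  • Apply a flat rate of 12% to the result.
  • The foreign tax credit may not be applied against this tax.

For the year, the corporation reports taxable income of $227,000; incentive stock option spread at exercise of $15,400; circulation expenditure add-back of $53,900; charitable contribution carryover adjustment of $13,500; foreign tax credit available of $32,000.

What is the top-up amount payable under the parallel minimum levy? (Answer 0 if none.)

$24,936

Standard income tax:
  $227,000 × 16% = $36,320
  Less foreign tax credit $32,000 → $4,320

Parallel minimum levy:
  Adjusted income: $227,000 + $15,400 + $53,900 + $13,500 = $309,800
  Exemption: $309,800 ≤ $312,000, so full $66,000 applies
  Base: $309,800 − $66,000 = $243,800
  $243,800 × 12% = $29,256

Excess of parallel minimum levy over standard income tax: $29,256 − $4,320 = $24,936.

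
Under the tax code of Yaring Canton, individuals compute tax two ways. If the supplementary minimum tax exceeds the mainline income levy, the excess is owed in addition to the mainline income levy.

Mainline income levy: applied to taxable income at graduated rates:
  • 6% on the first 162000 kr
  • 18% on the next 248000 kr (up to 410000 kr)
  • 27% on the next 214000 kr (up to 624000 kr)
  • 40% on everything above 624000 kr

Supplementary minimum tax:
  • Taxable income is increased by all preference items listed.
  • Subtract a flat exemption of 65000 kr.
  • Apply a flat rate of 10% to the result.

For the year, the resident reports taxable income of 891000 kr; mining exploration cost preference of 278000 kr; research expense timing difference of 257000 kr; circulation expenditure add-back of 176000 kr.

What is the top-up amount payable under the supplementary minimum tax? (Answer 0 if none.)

0 kr

Mainline income levy:
  162000 kr × 6% = 9720 kr
  248000 kr × 18% = 44640 kr
  214000 kr × 27% = 57780 kr
  267000 kr × 40% = 106800 kr
  → 218940 kr

Supplementary minimum tax:
  Adjusted income: 891000 kr + 278000 kr + 257000 kr + 176000 kr = 1602000 kr
  Less exemption 65000 kr → base 1537000 kr
  1537000 kr × 10% = 153700 kr

153700 kr ≤ 218940 kr, so no add-on is due.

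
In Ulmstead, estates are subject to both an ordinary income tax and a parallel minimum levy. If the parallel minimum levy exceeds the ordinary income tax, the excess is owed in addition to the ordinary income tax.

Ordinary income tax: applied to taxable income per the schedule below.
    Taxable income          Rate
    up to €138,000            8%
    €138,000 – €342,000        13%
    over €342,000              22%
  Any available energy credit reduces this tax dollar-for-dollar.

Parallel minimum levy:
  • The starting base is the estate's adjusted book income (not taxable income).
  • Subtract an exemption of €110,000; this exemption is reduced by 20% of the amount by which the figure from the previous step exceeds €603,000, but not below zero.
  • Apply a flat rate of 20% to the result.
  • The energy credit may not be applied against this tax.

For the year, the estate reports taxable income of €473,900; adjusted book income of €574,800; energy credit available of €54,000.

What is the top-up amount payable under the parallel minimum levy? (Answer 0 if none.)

€80,382

Parallel minimum levy:
  Base (adjusted book income): €574,800
  Exemption: €574,800 ≤ €603,000, so full €110,000 applies
  Base: €574,800 − €110,000 = €464,800
  €464,800 × 20% = €92,960

Ordinary income tax:
  €138,000 × 8% = €11,040
  €204,000 × 13% = €26,520
  €131,900 × 22% = €29,018
  → €66,578
  Less energy credit €54,000 → €12,578

Excess of parallel minimum levy over ordinary income tax: €92,960 − €12,578 = €80,382.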